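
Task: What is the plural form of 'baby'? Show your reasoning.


Apply rule: Change -y to -ies (consonant + y). 'baby' becomes 'babies'.

babies


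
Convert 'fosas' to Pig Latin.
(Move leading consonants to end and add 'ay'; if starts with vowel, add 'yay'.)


'fosas': move consonant cluster 'f' to end and add 'ay': 'osasfay'.

osasfay


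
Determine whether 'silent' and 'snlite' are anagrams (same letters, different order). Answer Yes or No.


Sorted letters of 'silent': 'eilnst'
Sorted letters of 'snlite': 'eilnst'
They match.

Yes


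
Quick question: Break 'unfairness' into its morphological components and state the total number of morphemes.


Step 1: Identify prefix: 'un' (meaning: not/reverse)
Step 2: Identify root: 'fair'
Step 3: Identify suffix(es): 'ness'
Decomposition: un- (prefix: not/reverse) + fair (root) + -ness (suffix: state of)
Total morphemes: 3

3 morphemes (un- (prefix: not/reverse) + fair (root) + -ness (suffix: state of))


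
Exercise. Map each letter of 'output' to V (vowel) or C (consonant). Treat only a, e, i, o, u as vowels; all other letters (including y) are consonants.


Letter mapping: o = V, u = V, t = C, p = C, u = V, t = C.

VVCCVC


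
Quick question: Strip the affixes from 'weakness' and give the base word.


Remove suffix '-ness' from 'weakness' to get root 'weak'.

weak


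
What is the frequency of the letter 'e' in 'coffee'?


Letter 'e' in 'coffee': found at position(s) 5, 6 = 2 occurrence(s).

2


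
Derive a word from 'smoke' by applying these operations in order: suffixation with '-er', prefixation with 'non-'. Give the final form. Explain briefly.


Step 1: Add suffix '-er' to 'smoke' = 'smoker'
Step 2: Add prefix 'non-' to 'smoker' = 'nonsmoker'

nonsmoker


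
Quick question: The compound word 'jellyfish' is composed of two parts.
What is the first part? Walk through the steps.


Split 'jellyfish' into 'jelly' + 'fish'. The first part is 'jelly'.

jelly


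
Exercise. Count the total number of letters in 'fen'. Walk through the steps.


Spell out 'fen' and number each letter: f(1), e(2), n(3). Total: 3 letters.

3


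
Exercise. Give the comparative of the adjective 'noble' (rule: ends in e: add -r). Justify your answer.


Apply comparative formation (ends in e: add -r): 'noble' -> 'nobler'.

nobler


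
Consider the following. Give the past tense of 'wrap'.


Apply rule: Double final consonant and add -ed. 'wrap' becomes 'wrapped'.

wrapped


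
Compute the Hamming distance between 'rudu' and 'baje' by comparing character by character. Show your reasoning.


Alignment:
Position 1: 'r' vs 'b' = DIFFER
Position 2: 'u' vs 'a' = DIFFER
Position 3: 'd' vs 'j' = DIFFER
Position 4: 'u' vs 'e' = DIFFER
Total differences: 4

4


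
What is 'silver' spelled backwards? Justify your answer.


Reverse 'silver' character by character: 'revlis'.

revlis


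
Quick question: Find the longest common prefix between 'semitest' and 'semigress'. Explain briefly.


Compare from the start: 4 characters match: 'semi'. Mismatch at position 5: 't' vs 'g'.

semi


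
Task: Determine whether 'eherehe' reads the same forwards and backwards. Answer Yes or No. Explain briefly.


Forward: 'eherehe'
Reversed: 'eherehe'
They are identical.

Yes


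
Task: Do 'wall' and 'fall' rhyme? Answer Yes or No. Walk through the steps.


Rime (stressed vowel + following sounds) of 'wall': -all = /ɔːl/
Rime of 'fall': -all = /ɔːl/
/ɔːl/ and /ɔːl/ are the same ending sound, so the words rhyme.

Yes


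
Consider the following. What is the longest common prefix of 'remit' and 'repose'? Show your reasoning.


Compare from the start: 2 characters match: 're'. Mismatch at position 3: 'm' vs 'p'.

re


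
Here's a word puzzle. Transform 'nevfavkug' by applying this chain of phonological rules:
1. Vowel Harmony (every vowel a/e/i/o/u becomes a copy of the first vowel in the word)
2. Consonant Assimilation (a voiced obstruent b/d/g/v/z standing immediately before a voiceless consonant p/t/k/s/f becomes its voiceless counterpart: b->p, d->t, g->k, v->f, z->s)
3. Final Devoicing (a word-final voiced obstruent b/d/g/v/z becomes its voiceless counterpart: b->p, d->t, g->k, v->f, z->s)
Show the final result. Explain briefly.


Starting form: 'nevfavkug'
Rule 1: Vowel Harmony: all vowels become 'e' (matching first vowel). 'nevfavkug' -> 'nevfevkeg'
Rule 2: Consonant Assimilation: voiced obstruent before voiceless consonant becomes voiceless ('vf' -> 'ff', 'vk' -> 'fk'). 'nevfevkeg' -> 'neffefkeg'
Rule 3: Final Devoicing: word-final voiced obstruent 'g' becomes voiceless 'k'. 'neffefkeg' -> 'neffefkek'
Final form: 'neffefkek'

neffefkek


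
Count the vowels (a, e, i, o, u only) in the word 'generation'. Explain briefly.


Vowels in 'generation': e, e, a, i, o = 5 vowels.

5


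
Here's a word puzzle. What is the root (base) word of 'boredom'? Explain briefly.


Remove suffix '-dom' from 'boredom' to get root 'bore'.

bore


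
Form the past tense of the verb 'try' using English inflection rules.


Apply rule: Change -y to -ied. 'try' becomes 'tried'.

tried


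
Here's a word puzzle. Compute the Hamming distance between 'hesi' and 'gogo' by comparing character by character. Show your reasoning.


Alignment:
Position 1: 'h' vs 'g' = DIFFER
Position 2: 'e' vs 'o' = DIFFER
Position 3: 's' vs 'g' = DIFFER
Position 4: 'i' vs 'o' = DIFFER
Total differences: 4

4


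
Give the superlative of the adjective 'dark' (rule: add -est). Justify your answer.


Apply superlative formation (add -est): 'dark' -> 'darkest'.

darkest


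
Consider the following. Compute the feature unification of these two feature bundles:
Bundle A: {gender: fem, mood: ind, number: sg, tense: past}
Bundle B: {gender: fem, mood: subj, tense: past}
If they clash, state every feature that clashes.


Compare features:
gender: A=fem vs B=fem -> unified: fem
mood: A=ind vs B=subj -> CLASH
number: A=sg vs B=_ -> unified: sg
tense: A=past vs B=past -> unified: past
Clash detected on feature 'mood' (ind vs subj); unification fails.

CLASH on 'mood' (ind vs subj)


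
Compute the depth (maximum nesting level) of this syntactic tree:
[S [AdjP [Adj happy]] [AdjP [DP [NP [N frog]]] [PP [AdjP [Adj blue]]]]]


Count bracket nesting levels:
'[' at pos 0: depth = 1
'[' at pos 3: depth = 2
'[' at pos 9: depth = 3
'[' at pos 22: depth = 2
'[' at pos 28: depth = 3
'[' at pos 32: depth = 4
'[' at pos 36: depth = 5
'[' at pos 47: depth = 3
'[' at pos 51: depth = 4
'[' at pos 57: depth = 5
Maximum depth reached: 5

5


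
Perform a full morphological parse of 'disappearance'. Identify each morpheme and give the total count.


Step 1: Identify prefix: 'dis' (meaning: not/apart)
Step 2: Identify root: 'appear'
Step 3: Identify suffix(es): 'ance'
Decomposition: dis- (prefix: not/apart) + appear (root) + -ance (suffix: state/act)
Total morphemes: 3

3 morphemes (dis- (prefix: not/apart) + appear (root) + -ance (suffix: state/act))


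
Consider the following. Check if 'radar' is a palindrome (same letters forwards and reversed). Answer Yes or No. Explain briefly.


Forward: 'radar'
Reversed: 'radar'
They are identical.

Yes


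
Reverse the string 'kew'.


Reverse 'kew' character by character: 'wek'.

wek


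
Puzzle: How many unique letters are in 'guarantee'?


Unique letters in 'guarantee': {a, e, g, n, r, t, u} = 7 distinct letters.

7


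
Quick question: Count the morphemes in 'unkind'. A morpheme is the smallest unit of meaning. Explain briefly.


Decomposition: un- (prefix) + kind (root) = 2 morpheme(s)

2 morphemes


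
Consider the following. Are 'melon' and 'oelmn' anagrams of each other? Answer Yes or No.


Sorted letters of 'melon': 'elmno'
Sorted letters of 'oelmn': 'elmno'
They match.

Yes


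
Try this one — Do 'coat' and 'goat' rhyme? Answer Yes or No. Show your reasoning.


Rime (stressed vowel + following sounds) of 'coat': -oat = /oʊt/
Rime of 'goat': -oat = /oʊt/
/oʊt/ and /oʊt/ are the same ending sound, so the words rhyme.

Yes


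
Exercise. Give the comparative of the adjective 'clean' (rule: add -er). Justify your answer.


Apply comparative formation (add -er): 'clean' -> 'cleaner'.

cleaner


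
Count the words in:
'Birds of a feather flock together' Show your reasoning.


Split into words: Birds | of | a | feather | flock | together = 6 words.

6


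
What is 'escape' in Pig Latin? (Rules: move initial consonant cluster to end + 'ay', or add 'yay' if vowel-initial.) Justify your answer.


'escape' starts with a vowel, so add 'yay': 'escapeyay'.

escapeyay


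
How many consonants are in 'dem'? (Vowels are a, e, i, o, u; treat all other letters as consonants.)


Consonants in 'dem': d, m = 2 consonants.

2


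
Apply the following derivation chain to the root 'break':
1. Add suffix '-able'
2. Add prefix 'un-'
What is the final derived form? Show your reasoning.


Step 1: Add suffix '-able' to 'break' = 'breakable'
Step 2: Add prefix 'un-' to 'breakable' = 'unbreakable'

unbreakable


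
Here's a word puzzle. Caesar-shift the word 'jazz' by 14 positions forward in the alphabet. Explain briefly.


Shift each letter by 14: j -> x, a -> o, z -> n, z -> n. Result: 'xonn'.

xonn


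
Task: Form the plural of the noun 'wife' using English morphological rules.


Apply rule: Change -fe to -ves. 'wife' becomes 'wives'.

wives


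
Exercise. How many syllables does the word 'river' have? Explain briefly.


Break 'river' into syllables: riv-er -> riv | er = 2 syllables

2 syllables


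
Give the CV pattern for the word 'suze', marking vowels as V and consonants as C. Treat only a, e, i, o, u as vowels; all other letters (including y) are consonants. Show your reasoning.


Letter mapping: s = C, u = V, z = C, e = V.

CVCV


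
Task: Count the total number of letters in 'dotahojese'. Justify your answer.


Spell out 'dotahojese' and number each letter: d(1), o(2), t(3), a(4), h(5), o(6), j(7), e(8), s(9), e(10). Total: 10 letters.

10


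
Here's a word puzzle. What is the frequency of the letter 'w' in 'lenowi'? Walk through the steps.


Letter 'w' in 'lenowi': found at position(s) 5 = 1 occurrence(s).

1


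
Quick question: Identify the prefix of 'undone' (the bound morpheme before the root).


The word 'undone' = 'un' (prefix) + 'done' (root). The prefix is 'un'.

un


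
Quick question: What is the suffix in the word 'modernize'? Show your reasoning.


The word 'modernize' = 'modern' (root) + '-ize' (suffix). The suffix is '-ize'.

ize


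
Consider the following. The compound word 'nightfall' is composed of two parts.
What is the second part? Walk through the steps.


Split 'nightfall' into 'night' + 'fall'. The second part is 'fall'.

fall


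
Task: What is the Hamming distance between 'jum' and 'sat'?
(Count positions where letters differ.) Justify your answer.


Alignment:
Position 1: 'j' vs 's' = DIFFER
Position 2: 'u' vs 'a' = DIFFER
Position 3: 'm' vs 't' = DIFFER
Total differences: 3

3


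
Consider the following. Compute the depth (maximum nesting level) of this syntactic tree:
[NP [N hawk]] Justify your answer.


Count bracket nesting levels:
'[' at pos 0: depth = 1
'[' at pos 4: depth = 2
Maximum depth reached: 2

2


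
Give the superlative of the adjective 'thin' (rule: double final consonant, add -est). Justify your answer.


Apply superlative formation (double final consonant, add -est): 'thin' -> 'thinnest'.

thinnest


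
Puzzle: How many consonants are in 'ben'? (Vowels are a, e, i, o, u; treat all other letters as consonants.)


Consonants in 'ben': b, n = 2 consonants.

2


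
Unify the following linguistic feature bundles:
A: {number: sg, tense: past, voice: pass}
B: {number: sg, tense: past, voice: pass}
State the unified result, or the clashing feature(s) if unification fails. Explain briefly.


Compare features:
number: A=sg vs B=sg -> unified: sg
tense: A=past vs B=past -> unified: past
voice: A=pass vs B=pass -> unified: pass
No clashes found.

Unified: {number: sg, tense: past, voice: pass}


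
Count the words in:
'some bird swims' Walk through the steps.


Split into words: some | bird | swims = 3 words.

3


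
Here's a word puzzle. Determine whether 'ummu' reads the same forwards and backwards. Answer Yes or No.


Forward: 'ummu'
Reversed: 'ummu'
They are identical.

Yes


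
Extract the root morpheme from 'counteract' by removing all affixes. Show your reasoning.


Remove prefix 'counter' from 'counteract' to get root 'act'.

act


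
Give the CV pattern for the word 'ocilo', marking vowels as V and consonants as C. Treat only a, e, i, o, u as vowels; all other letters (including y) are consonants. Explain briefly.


Letter mapping: o = V, c = C, i = V, l = C, o = V.

VCVCV


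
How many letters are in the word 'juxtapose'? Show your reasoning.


Spell out 'juxtapose' and number each letter: j(1), u(2), x(3), t(4), a(5), p(6), o(7), s(8), e(9). Total: 9 letters.

9


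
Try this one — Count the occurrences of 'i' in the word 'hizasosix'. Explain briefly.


Letter 'i' in 'hizasosix': found at position(s) 2, 8 = 2 occurrence(s).

2


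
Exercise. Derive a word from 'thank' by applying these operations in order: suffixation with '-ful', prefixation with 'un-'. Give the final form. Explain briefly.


Step 1: Add suffix '-ful' to 'thank' = 'thankful'
Step 2: Add prefix 'un-' to 'thankful' = 'unthankful'

unthankful


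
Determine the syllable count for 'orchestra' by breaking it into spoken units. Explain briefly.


Break 'orchestra' into syllables: or-ches-tra -> or | ches | tra = 3 syllables

3 syllables


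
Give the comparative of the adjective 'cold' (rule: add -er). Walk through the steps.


Apply comparative formation (add -er): 'cold' -> 'colder'.

colder


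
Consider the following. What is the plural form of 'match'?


Apply rule: Add -es (sibilant/fricative ending). 'match' becomes 'matches'.

matches


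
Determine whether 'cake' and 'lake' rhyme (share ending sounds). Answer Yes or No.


Rime (stressed vowel + following sounds) of 'cake': -ake = /eɪk/
Rime of 'lake': -ake = /eɪk/
/eɪk/ and /eɪk/ are the same ending sound, so the words rhyme.

Yes


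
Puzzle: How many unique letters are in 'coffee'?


Unique letters in 'coffee': {c, e, f, o} = 4 distinct letters.

4


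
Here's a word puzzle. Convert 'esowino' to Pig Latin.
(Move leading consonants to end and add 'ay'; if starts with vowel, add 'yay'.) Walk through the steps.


'esowino' starts with a vowel, so add 'yay': 'esowinoyay'.

esowinoyay


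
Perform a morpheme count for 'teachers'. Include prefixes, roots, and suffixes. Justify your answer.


Decomposition: teach (root) + -er (suffix) + -s (plural) = 3 morpheme(s)

3 morphemes


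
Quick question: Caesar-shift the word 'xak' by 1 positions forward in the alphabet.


Shift each letter by 1: x -> y, a -> b, k -> l. Result: 'ybl'.

ybl


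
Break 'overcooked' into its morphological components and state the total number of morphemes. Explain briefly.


Step 1: Identify prefix: 'over' (meaning: excessively)
Step 2: Identify root: 'cook'
Step 3: Identify suffix(es): 'ed'
Decomposition: over- (prefix: excessively) + cook (root) + -ed (suffix: past)
Total morphemes: 3

3 morphemes (over- (prefix: excessively) + cook (root) + -ed (suffix: past))


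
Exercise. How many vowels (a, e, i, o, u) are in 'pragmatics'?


Vowels in 'pragmatics': a, a, i = 3 vowels.

3


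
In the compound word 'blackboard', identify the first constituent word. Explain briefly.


Split 'blackboard' into 'black' + 'board'. The first part is 'black'.

black


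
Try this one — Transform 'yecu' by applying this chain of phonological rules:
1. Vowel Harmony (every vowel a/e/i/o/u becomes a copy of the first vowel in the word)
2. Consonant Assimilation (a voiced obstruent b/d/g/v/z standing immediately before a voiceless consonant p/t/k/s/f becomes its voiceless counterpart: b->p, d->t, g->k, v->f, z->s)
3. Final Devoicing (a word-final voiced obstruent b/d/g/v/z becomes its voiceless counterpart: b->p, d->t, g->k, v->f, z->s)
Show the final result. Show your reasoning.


Starting form: 'yecu'
Rule 1: Vowel Harmony: all vowels become 'e' (matching first vowel). 'yecu' -> 'yece'
Rule 2: Consonant Assimilation: no voiced obstruent (b/d/g/v/z) stands immediately before a voiceless consonant (p/t/k/s/f). No change.
Rule 3: Final Devoicing: the word ends in the vowel 'e', not a consonant. No change.
Final form: 'yece'

yece


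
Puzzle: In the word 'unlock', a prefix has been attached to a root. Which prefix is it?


The word 'unlock' = 'un' (prefix) + 'lock' (root). The prefix is 'un'.

un


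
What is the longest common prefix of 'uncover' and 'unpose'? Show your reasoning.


Compare from the start: 2 characters match: 'un'. Mismatch at position 3: 'c' vs 'p'.

un


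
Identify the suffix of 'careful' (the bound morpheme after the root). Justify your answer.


The word 'careful' = 'care' (root) + '-ful' (suffix). The suffix is '-ful'.

ful


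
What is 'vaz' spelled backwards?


Reverse 'vaz' character by character: 'zav'.

zav


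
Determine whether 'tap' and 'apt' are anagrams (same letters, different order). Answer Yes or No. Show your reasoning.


Sorted letters of 'tap': 'apt'
Sorted letters of 'apt': 'apt'
They match.

Yes


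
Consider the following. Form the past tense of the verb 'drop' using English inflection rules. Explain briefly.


Apply rule: Double final consonant and add -ed. 'drop' becomes 'dropped'.

dropped


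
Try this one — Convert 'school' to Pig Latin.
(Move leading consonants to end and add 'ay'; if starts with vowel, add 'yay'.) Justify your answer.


'school': move consonant cluster 'sch' to end and add 'ay': 'oolschay'.

oolschay


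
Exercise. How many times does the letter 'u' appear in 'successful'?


Letter 'u' in 'successful': found at position(s) 2, 9 = 2 occurrence(s).

2


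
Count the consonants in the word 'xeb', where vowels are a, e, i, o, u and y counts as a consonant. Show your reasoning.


Consonants in 'xeb': x, b = 2 consonants.

2


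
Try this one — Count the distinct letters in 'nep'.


Unique letters in 'nep': {e, n, p} = 3 distinct letters.

3


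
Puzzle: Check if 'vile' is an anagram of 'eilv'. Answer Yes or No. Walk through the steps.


Sorted letters of 'vile': 'eilv'
Sorted letters of 'eilv': 'eilv'
They match.

Yes


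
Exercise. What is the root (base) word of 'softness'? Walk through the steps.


Remove suffix '-ness' from 'softness' to get root 'soft'.

soft


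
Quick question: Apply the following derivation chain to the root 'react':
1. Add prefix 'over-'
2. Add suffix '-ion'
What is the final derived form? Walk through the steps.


Step 1: Add prefix 'over-' to 'react' = 'overreact'
Step 2: Add suffix '-ion' to 'overreact' = 'overreaction'

overreaction


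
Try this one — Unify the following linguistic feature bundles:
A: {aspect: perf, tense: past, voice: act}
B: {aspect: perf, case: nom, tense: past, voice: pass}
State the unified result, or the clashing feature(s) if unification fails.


Compare features:
aspect: A=perf vs B=perf -> unified: perf
case: A=_ vs B=nom -> unified: nom
tense: A=past vs B=past -> unified: past
voice: A=act vs B=pass -> CLASH
Clash detected on feature 'voice' (act vs pass); unification fails.

CLASH on 'voice' (act vs pass)


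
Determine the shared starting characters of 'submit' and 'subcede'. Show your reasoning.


Compare from the start: 3 characters match: 'sub'. Mismatch at position 4: 'm' vs 'c'.

sub


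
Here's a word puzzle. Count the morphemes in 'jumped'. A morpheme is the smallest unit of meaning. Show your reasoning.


Decomposition: jump (root) + -ed (suffix) = 2 morpheme(s)

2 morphemes


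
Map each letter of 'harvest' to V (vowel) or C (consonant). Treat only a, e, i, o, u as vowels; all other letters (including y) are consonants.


Letter mapping: h = C, a = V, r = C, v = C, e = V, s = C, t = C.

CVCCVCC


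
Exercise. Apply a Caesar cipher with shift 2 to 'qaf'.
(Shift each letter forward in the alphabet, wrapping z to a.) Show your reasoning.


Shift each letter by 2: q -> s, a -> c, f -> h. Result: 'sch'.

sch


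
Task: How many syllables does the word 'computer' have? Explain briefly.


Break 'computer' into syllables: com-pu-ter -> com | pu | ter = 3 syllables

3 syllables


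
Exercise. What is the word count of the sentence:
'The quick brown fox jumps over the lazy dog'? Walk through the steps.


Split into words: The | quick | brown | fox | jumps | over | the | lazy | dog = 9 words.

9


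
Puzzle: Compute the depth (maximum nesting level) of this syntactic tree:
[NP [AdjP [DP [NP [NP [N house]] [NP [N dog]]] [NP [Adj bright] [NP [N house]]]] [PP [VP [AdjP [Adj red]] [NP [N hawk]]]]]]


Count bracket nesting levels:
'[' at pos 0: depth = 1
'[' at pos 4: depth = 2
'[' at pos 10: depth = 3
'[' at pos 14: depth = 4
'[' at pos 18: depth = 5
'[' at pos 22: depth = 6
'[' at pos 33: depth = 5
'[' at pos 37: depth = 6
'[' at pos 47: depth = 4
'[' at pos 51: depth = 5
'[' at pos 64: depth = 5
'[' at pos 68: depth = 6
'[' at pos 81: depth = 3
'[' at pos 85: depth = 4
'[' at pos 89: depth = 5
'[' at pos 95: depth = 6
'[' at pos 106: depth = 5
'[' at pos 110: depth = 6
Maximum depth reached: 6

6


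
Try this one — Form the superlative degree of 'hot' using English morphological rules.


Apply superlative formation (double final consonant, add -est): 'hot' -> 'hottest'.

hottest


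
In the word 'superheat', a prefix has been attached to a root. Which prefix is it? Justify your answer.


The word 'superheat' = 'super' (prefix) + 'heat' (root). The prefix is 'super'.

super


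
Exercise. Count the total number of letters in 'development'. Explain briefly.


Spell out 'development' and number each letter: d(1), e(2), v(3), e(4), l(5), o(6), p(7), m(8), e(9), n(10), t(11). Total: 11 letters.

11


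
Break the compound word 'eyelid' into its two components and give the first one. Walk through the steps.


Split 'eyelid' into 'eye' + 'lid'. The first part is 'eye'.

eye


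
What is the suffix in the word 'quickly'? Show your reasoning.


The word 'quickly' = 'quick' (root) + '-ly' (suffix). The suffix is '-ly'.

ly


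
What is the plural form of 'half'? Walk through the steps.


Apply rule: Change -f to -ves. 'half' becomes 'halves'.

halves


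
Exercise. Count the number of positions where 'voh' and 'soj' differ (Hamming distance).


Alignment:
Position 1: 'v' vs 's' = DIFFER
Position 2: 'o' vs 'o' = match
Position 3: 'h' vs 'j' = DIFFER
Total differences: 2

2


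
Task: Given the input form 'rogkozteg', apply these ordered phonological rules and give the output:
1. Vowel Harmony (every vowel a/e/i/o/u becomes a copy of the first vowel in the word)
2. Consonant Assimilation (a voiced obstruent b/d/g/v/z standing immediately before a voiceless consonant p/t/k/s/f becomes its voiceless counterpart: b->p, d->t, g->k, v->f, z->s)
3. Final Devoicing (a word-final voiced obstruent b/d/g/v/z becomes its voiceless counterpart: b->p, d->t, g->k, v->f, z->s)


Starting form: 'rogkozteg'
Rule 1: Vowel Harmony: all vowels become 'o' (matching first vowel). 'rogkozteg' -> 'rogkoztog'
Rule 2: Consonant Assimilation: voiced obstruent before voiceless consonant becomes voiceless ('gk' -> 'kk', 'zt' -> 'st'). 'rogkoztog' -> 'rokkostog'
Rule 3: Final Devoicing: word-final voiced obstruent 'g' becomes voiceless 'k'. 'rokkostog' -> 'rokkostok'
Final form: 'rokkostok'

rokkostok


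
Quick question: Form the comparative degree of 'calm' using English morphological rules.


Apply comparative formation (add -er): 'calm' -> 'calmer'.

calmer


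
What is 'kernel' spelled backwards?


Reverse 'kernel' character by character: 'lenrek'.

lenrek


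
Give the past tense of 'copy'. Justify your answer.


Apply rule: Change -y to -ied. 'copy' becomes 'copied'.

copied


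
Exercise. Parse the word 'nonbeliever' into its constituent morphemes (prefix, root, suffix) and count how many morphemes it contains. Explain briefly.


Step 1: Identify prefix: 'non' (meaning: not)
Step 2: Identify root: 'believe'
Step 3: Identify suffix(es): 'er'
Decomposition: non- (prefix: not) + believe (root) + -er (suffix: one who)
Total morphemes: 3

3 morphemes (non- (prefix: not) + believe (root) + -er (suffix: one who))


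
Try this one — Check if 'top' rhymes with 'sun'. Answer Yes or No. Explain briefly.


Rime (stressed vowel + following sounds) of 'top': -op = /ɒp/
Rime of 'sun': -un = /ʌn/
/ɒp/ and /ʌn/ are different ending sounds, so the words do not rhyme.

No


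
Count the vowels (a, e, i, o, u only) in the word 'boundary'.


Vowels in 'boundary': o, u, a = 3 vowels.

3


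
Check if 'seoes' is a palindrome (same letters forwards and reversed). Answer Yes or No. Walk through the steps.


Forward: 'seoes'
Reversed: 'seoes'
They are identical.

Yes


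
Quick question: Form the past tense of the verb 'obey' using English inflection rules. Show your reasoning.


Apply rule: Add -ed. 'obey' becomes 'obeyed'.

obeyed


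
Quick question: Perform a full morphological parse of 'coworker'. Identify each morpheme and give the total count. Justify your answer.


Step 1: Identify prefix: 'co' (meaning: together)
Step 2: Identify root: 'work'
Step 3: Identify suffix(es): 'er'
Decomposition: co- (prefix: together) + work (root) + -er (suffix: one who)
Total morphemes: 3

3 morphemes (co- (prefix: together) + work (root) + -er (suffix: one who))


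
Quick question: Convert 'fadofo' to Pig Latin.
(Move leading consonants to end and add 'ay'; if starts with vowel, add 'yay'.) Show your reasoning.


'fadofo': move consonant cluster 'f' to end and add 'ay': 'adofofay'.

adofofay


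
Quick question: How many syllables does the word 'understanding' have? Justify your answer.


Break 'understanding' into syllables: un-der-stand-ing -> un | der | stand | ing = 4 syllables

4 syllables


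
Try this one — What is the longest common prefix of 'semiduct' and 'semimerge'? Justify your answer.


Compare from the start: 4 characters match: 'semi'. Mismatch at position 5: 'd' vs 'm'.

semi


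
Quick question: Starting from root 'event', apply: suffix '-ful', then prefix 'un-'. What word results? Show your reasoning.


Step 1: Add suffix '-ful' to 'event' = 'eventful'
Step 2: Add prefix 'un-' to 'eventful' = 'uneventful'

uneventful


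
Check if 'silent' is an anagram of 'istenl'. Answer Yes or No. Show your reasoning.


Sorted letters of 'silent': 'eilnst'
Sorted letters of 'istenl': 'eilnst'
They match.

Yes


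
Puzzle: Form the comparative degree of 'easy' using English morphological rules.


Apply comparative formation (consonant + y: change y to i, add -er): 'easy' -> 'easier'.

easier


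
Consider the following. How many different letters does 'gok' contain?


Unique letters in 'gok': {g, k, o} = 3 distinct letters.

3


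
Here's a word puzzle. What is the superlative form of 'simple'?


Apply superlative formation (ends in e: add -st): 'simple' -> 'simplest'.

simplest


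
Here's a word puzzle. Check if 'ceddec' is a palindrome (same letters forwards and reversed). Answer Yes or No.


Forward: 'ceddec'
Reversed: 'ceddec'
They are identical.

Yes


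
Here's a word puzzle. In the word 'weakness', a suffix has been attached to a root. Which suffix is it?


The word 'weakness' = 'weak' (root) + '-ness' (suffix). The suffix is '-ness'.

ness


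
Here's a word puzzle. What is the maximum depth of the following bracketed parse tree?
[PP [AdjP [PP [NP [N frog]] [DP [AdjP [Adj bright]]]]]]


Count bracket nesting levels:
'[' at pos 0: depth = 1
'[' at pos 4: depth = 2
'[' at pos 10: depth = 3
'[' at pos 14: depth = 4
'[' at pos 18: depth = 5
'[' at pos 28: depth = 4
'[' at pos 32: depth = 5
'[' at pos 38: depth = 6
Maximum depth reached: 6

6


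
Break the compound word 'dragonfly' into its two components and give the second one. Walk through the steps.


Split 'dragonfly' into 'dragon' + 'fly'. The second part is 'fly'.

fly


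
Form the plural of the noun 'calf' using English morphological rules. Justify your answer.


Apply rule: Change -f to -ves. 'calf' becomes 'calves'.

calves


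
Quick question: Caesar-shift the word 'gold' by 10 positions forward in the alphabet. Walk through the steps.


Shift each letter by 10: g -> q, o -> y, l -> v, d -> n. Result: 'qyvn'.

qyvn


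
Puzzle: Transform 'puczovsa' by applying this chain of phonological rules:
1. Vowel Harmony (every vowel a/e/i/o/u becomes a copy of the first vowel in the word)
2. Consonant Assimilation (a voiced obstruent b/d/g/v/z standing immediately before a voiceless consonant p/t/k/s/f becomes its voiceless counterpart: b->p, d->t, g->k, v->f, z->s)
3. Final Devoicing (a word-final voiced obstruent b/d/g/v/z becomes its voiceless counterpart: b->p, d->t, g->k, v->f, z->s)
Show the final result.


Starting form: 'puczovsa'
Rule 1: Vowel Harmony: all vowels become 'u' (matching first vowel). 'puczovsa' -> 'puczuvsu'
Rule 2: Consonant Assimilation: voiced obstruent before voiceless consonant becomes voiceless ('vs' -> 'fs'). 'puczuvsu' -> 'puczufsu'
Rule 3: Final Devoicing: the word ends in the vowel 'u', not a consonant. No change.
Final form: 'puczufsu'

puczufsu


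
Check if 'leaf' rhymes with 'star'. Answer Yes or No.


Rime (stressed vowel + following sounds) of 'leaf': -eaf = /iːf/
Rime of 'star': -ar = /ɑːr/
/iːf/ and /ɑːr/ are different ending sounds, so the words do not rhyme.

No


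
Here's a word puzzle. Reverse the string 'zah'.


Reverse 'zah' character by character: 'haz'.

haz


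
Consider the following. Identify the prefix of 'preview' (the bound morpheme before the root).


The word 'preview' = 'pre' (prefix) + 'view' (root). The prefix is 'pre'.

pre


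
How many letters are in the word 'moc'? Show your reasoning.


Spell out 'moc' and number each letter: m(1), o(2), c(3). Total: 3 letters.

3


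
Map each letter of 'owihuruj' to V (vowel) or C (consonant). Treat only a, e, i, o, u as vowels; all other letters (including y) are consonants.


Letter mapping: o = V, w = C, i = V, h = C, u = V, r = C, u = V, j = C.

VCVCVCVC


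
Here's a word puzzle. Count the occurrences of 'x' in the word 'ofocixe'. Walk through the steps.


Letter 'x' in 'ofocixe': found at position(s) 6 = 1 occurrence(s).

1


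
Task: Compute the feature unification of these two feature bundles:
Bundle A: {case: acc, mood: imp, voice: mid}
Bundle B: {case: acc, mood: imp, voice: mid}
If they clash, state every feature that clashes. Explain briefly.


Compare features:
case: A=acc vs B=acc -> unified: acc
mood: A=imp vs B=imp -> unified: imp
voice: A=mid vs B=mid -> unified: mid
No clashes found.

Unified: {case: acc, mood: imp, voice: mid}


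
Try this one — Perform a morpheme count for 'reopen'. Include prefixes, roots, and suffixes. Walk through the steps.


Decomposition: re- (prefix) + open (root) = 2 morpheme(s)

2 morphemes


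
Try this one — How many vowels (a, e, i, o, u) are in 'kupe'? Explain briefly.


Vowels in 'kupe': u, e = 2 vowels.

2


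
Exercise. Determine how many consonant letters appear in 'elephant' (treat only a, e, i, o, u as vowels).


Consonants in 'elephant': l, p, h, n, t = 5 consonants.

5


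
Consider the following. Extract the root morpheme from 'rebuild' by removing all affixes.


Remove prefix 're' from 'rebuild' to get root 'build'.

build


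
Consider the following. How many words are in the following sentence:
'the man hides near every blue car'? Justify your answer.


Split into words: the | man | hides | near | every | blue | car = 7 words.

7


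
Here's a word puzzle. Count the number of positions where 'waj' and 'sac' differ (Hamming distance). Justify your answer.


Alignment:
Position 1: 'w' vs 's' = DIFFER
Position 2: 'a' vs 'a' = match
Position 3: 'j' vs 'c' = DIFFER
Total differences: 2

2


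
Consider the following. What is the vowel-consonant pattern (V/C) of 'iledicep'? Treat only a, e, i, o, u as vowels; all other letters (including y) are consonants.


Letter mapping: i = V, l = C, e = V, d = C, i = V, c = C, e = V, p = C.

VCVCVCVC


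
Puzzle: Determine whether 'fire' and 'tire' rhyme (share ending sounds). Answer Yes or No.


Rime (stressed vowel + following sounds) of 'fire': -ire = /aɪər/
Rime of 'tire': -ire = /aɪər/
/aɪər/ and /aɪər/ are the same ending sound, so the words rhyme.

Yes


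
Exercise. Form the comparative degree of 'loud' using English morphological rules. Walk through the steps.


Apply comparative formation (add -er): 'loud' -> 'louder'.

louder


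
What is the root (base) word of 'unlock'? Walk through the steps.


Remove prefix 'un' from 'unlock' to get root 'lock'.

lock


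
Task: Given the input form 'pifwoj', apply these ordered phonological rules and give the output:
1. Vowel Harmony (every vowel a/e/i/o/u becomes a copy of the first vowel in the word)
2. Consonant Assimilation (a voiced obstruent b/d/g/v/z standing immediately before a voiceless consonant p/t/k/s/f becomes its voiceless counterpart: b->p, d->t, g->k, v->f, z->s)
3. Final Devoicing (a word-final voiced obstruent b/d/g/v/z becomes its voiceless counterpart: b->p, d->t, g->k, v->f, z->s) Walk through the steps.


Starting form: 'pifwoj'
Rule 1: Vowel Harmony: all vowels become 'i' (matching first vowel). 'pifwoj' -> 'pifwij'
Rule 2: Consonant Assimilation: no voiced obstruent (b/d/g/v/z) stands immediately before a voiceless consonant (p/t/k/s/f). No change.
Rule 3: Final Devoicing: final consonant 'j' is not one of the voiced obstruents b/d/g/v/z. No change.
Final form: 'pifwij'

pifwij


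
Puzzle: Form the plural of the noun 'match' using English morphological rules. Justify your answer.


Apply rule: Add -es (sibilant/fricative ending). 'match' becomes 'matches'.

matches


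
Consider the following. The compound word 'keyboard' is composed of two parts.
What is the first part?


Split 'keyboard' into 'key' + 'board'. The first part is 'key'.

key


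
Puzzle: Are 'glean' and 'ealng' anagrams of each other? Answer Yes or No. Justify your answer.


Sorted letters of 'glean': 'aegln'
Sorted letters of 'ealng': 'aegln'
They match.

Yes


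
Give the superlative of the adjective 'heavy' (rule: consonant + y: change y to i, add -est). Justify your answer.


Apply superlative formation (consonant + y: change y to i, add -est): 'heavy' -> 'heaviest'.

heaviest


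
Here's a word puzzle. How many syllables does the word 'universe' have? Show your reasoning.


Break 'universe' into syllables: u-ni-verse -> u | ni | verse = 3 syllables

3 syllables


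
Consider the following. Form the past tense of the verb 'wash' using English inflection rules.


Apply rule: Add -ed. 'wash' becomes 'washed'.

washed


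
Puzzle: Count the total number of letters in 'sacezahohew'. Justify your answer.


Spell out 'sacezahohew' and number each letter: s(1), a(2), c(3), e(4), z(5), a(6), h(7), o(8), h(9), e(10), w(11). Total: 11 letters.

11


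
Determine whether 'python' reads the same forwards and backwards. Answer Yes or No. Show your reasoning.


Forward: 'python'
Reversed: 'nohtyp'
They differ.

No


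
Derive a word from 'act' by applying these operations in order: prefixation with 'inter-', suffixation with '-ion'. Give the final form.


Step 1: Add prefix 'inter-' to 'act' = 'interact'
Step 2: Add suffix '-ion' to 'interact' = 'interaction'

interaction


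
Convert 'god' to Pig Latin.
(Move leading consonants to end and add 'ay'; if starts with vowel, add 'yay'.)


'god': move consonant cluster 'g' to end and add 'ay': 'odgay'.

odgay


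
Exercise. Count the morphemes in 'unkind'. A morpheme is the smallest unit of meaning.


Decomposition: un- (prefix) + kind (root) = 2 morpheme(s)

2 morphemes


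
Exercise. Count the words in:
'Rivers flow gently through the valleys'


Split into words: Rivers | flow | gently | through | the | valleys = 6 words.

6


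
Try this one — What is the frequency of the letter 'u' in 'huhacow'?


Letter 'u' in 'huhacow': found at position(s) 2 = 1 occurrence(s).

1


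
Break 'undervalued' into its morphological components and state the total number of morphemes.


Step 1: Identify prefix: 'under' (meaning: beneath/insufficient)
Step 2: Identify root: 'value'
Step 3: Identify suffix(es): 'ed'
Decomposition: under- (prefix: beneath/insufficient) + value (root) + -ed (suffix: past)
Total morphemes: 3

3 morphemes (under- (prefix: beneath/insufficient) + value (root) + -ed (suffix: past))


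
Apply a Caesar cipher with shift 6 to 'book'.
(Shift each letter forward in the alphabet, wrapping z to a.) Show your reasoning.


Shift each letter by 6: b -> h, o -> u, o -> u, k -> q. Result: 'huuq'.

huuq


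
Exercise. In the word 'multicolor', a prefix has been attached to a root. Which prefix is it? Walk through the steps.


The word 'multicolor' = 'multi' (prefix) + 'color' (root). The prefix is 'multi'.

multi


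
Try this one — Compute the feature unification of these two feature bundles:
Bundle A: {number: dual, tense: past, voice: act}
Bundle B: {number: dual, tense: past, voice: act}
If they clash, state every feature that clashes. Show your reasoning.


Compare features:
number: A=dual vs B=dual -> unified: dual
tense: A=past vs B=past -> unified: past
voice: A=act vs B=act -> unified: act
No clashes found.

Unified: {number: dual, tense: past, voice: act}


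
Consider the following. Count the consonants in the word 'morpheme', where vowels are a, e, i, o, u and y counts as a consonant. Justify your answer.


Consonants in 'morpheme': m, r, p, h, m = 5 consonants.

5


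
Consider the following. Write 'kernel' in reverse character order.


Reverse 'kernel' character by character: 'lenrek'.

lenrek


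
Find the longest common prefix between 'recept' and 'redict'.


Compare from the start: 2 characters match: 're'. Mismatch at position 3: 'c' vs 'd'.

re


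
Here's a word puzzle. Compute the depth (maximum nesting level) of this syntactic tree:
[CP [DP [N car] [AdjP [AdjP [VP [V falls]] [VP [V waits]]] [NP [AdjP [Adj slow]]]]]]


Count bracket nesting levels:
'[' at pos 0: depth = 1
'[' at pos 4: depth = 2
'[' at pos 8: depth = 3
'[' at pos 16: depth = 3
'[' at pos 22: depth = 4
'[' at pos 28: depth = 5
'[' at pos 32: depth = 6
'[' at pos 43: depth = 5
'[' at pos 47: depth = 6
'[' at pos 59: depth = 4
'[' at pos 63: depth = 5
'[' at pos 69: depth = 6
Maximum depth reached: 6

6


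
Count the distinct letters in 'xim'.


Unique letters in 'xim': {i, m, x} = 3 distinct letters.

3


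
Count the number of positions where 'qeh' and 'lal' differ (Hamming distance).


Alignment:
Position 1: 'q' vs 'l' = DIFFER
Position 2: 'e' vs 'a' = DIFFER
Position 3: 'h' vs 'l' = DIFFER
Total differences: 3

3


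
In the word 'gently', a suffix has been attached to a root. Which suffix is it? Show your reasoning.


The word 'gently' = 'gentle' (root) + '-ly' (suffix). The suffix is '-ly'.

ly


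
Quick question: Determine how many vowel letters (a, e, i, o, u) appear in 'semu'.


Vowels in 'semu': e, u = 2 vowels.

2
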